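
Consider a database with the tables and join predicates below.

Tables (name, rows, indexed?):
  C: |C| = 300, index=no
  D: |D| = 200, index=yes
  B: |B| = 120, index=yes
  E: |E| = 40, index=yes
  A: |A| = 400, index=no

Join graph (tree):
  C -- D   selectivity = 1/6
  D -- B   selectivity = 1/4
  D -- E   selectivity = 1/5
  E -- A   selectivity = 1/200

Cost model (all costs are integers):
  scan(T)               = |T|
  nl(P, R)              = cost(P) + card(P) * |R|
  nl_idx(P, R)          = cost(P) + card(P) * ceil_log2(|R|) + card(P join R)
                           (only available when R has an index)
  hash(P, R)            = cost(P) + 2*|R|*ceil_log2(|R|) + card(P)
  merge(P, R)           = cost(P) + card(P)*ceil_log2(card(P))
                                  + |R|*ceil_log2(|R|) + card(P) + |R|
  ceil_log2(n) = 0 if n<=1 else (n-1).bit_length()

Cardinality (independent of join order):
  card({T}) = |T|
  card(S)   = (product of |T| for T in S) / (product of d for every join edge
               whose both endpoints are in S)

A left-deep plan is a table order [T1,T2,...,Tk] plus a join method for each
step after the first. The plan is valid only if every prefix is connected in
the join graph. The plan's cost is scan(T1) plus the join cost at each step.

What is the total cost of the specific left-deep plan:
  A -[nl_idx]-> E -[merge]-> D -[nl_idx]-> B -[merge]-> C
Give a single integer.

1854720

step 1: scan A: cost=400, card=400
step 2: join E via nl_idx
    card(P join E) = 400*40/(200) = 80
    cost = 400 + 400*6 + 80 = 2880
step 3: join D via merge
    card(P join D) = 80*200/(5) = 3200
    cost = 2880 + 80*7 + 200*8 + 80 + 200 = 5320
step 4: join B via nl_idx
    card(P join B) = 3200*120/(4) = 96000
    cost = 5320 + 3200*7 + 96000 = 123720
step 5: join C via merge
    card(P join C) = 96000*300/(6) = 4800000
    cost = 123720 + 96000*17 + 300*9 + 96000 + 300 = 1854720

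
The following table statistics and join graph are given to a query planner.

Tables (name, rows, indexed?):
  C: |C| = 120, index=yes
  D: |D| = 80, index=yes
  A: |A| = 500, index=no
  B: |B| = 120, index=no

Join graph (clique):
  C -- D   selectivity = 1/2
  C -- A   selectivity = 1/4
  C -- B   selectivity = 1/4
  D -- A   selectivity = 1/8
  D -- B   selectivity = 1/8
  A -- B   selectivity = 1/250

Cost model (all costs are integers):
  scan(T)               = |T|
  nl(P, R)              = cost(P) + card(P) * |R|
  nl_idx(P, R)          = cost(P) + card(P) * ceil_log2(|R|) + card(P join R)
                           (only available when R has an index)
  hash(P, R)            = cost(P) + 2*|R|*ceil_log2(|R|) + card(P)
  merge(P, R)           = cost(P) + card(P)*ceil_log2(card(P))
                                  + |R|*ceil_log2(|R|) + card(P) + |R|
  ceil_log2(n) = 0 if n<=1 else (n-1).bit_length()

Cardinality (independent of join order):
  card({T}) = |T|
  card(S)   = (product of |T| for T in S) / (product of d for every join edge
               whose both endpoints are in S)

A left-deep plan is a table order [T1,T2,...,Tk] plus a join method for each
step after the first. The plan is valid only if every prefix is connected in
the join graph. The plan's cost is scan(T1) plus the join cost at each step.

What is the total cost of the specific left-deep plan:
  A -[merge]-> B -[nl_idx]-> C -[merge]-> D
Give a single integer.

step 1: scan A: cost=500, card=500
step 2: join B via merge
    card(P join B) = 500*120/(250) = 240
    cost = 500 + 500*9 + 120*7 + 500 + 120 = 6460
step 3: join C via nl_idx
    card(P join C) = 240*120/(4*4) = 1800
    cost = 6460 + 240*7 + 1800 = 9940
step 4: join D via merge
    card(P join D) = 1800*80/(2*8*8) = 1125
    cost = 9940 + 1800*11 + 80*7 + 1800 + 80 = 32180

32180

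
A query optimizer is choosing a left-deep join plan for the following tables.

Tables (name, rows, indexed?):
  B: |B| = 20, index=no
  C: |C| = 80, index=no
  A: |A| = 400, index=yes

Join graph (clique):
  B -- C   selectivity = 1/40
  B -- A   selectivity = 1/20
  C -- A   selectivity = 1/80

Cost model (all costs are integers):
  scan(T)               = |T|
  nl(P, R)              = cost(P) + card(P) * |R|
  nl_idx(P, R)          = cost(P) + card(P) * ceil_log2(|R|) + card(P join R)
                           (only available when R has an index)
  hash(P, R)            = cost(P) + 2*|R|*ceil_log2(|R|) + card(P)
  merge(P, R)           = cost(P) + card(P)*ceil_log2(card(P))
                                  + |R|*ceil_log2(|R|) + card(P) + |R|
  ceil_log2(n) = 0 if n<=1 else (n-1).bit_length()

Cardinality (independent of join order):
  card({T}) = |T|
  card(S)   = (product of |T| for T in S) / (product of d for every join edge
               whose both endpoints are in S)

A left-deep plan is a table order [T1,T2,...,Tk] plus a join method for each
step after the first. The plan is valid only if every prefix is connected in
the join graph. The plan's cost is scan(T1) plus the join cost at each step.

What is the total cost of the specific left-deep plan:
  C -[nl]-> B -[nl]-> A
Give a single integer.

17680

step 1: scan C: cost=80, card=80
step 2: join B via nl
    card(P join B) = 80*20/(40) = 40
    cost = 80 + 80*20 = 1680
step 3: join A via nl
    card(P join A) = 40*400/(20*80) = 10
    cost = 1680 + 40*400 = 17680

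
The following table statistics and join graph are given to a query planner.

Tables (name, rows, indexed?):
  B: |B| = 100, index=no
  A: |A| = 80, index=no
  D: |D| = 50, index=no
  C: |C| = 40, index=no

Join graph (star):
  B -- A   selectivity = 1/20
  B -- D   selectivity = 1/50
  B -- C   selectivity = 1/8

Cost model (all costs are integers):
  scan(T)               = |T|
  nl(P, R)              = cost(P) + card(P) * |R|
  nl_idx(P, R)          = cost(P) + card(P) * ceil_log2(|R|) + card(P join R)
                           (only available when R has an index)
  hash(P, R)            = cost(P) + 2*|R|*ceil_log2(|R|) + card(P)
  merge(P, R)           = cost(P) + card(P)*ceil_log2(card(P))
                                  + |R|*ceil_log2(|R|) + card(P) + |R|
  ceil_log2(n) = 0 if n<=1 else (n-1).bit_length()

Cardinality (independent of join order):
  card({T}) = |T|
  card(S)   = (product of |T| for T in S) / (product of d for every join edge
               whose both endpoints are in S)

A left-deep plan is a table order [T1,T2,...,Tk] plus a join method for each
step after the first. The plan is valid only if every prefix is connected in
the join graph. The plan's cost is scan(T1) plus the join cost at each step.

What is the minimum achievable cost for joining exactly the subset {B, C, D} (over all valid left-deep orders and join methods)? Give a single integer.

Selinger DP over subsets of {B,C,D}:
  {B}: scan cost=100, card=100
  {D}: scan cost=50, card=50
  {C}: scan cost=40, card=40
  {BD}: card=100; try (D,hash)→800, (B,merge)→1200, (D,merge)→1250, (B,hash)→1500, (B,nl)→5050, (D,nl)→5100; best=800 via (D,hash)
  {BC}: card=500; try (C,hash)→680, (B,merge)→1120, (C,merge)→1180, (B,hash)→1480, (B,nl)→4040, (C,nl)→4100; best=680 via (C,hash)
  {BCD}: card=500; try (C,hash)→1380, (D,hash)→1780, (C,merge)→1880, (C,nl)→4800, (D,merge)→6030, (D,nl)→25680; best=1380 via (C,hash)

1380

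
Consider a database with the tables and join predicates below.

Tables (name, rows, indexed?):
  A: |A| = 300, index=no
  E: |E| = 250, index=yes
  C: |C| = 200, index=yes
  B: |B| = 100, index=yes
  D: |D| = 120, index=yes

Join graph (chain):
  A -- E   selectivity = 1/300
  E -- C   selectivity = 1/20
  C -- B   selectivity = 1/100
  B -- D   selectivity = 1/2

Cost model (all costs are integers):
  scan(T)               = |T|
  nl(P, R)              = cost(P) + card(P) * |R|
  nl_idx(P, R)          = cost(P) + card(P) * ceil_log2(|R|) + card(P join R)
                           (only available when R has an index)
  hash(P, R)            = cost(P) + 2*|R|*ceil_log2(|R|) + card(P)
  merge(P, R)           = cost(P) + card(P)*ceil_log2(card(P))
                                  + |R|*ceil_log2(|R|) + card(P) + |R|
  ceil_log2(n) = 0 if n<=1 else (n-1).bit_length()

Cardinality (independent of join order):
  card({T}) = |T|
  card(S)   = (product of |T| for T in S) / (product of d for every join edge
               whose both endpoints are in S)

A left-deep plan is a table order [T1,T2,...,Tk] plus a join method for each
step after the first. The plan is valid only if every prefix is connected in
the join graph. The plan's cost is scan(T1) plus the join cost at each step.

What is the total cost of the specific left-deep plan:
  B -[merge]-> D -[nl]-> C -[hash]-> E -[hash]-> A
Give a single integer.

step 1: scan B: cost=100, card=100
step 2: join D via merge
    card(P join D) = 100*120/(2) = 6000
    cost = 100 + 100*7 + 120*7 + 100 + 120 = 1860
step 3: join C via nl
    card(P join C) = 6000*200/(100) = 12000
    cost = 1860 + 6000*200 = 1201860
step 4: join E via hash
    card(P join E) = 12000*250/(20) = 150000
    cost = 1201860 + 2*250*8 + 12000 = 1217860
step 5: join A via hash
    card(P join A) = 150000*300/(300) = 150000
    cost = 1217860 + 2*300*9 + 150000 = 1373260

1373260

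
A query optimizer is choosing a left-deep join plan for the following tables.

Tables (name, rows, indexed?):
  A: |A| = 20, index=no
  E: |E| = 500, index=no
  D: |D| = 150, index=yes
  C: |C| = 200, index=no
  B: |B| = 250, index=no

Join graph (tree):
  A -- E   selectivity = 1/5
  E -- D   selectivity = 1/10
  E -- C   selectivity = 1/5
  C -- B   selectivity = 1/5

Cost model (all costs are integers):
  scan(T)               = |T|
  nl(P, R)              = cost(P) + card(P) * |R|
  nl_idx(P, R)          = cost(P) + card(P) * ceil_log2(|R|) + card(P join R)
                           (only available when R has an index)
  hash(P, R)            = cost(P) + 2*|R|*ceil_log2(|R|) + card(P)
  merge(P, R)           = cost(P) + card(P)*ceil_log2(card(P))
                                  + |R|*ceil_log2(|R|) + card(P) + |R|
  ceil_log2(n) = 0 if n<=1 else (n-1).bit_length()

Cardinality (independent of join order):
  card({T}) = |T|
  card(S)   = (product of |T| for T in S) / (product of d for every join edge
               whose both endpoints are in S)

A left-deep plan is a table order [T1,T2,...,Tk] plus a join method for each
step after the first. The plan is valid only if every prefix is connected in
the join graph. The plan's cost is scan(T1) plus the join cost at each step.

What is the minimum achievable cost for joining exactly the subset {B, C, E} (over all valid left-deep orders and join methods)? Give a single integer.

22700

Selinger DP over subsets of {B,C,E}:
  {E}: scan cost=500, card=500
  {C}: scan cost=200, card=200
  {B}: scan cost=250, card=250
  {CE}: card=20000; try (C,hash)→4200, (E,merge)→7000, (C,merge)→7300, (E,hash)→9400, (E,nl)→100200, (C,nl)→100500; best=4200 via (C,hash)
  {BC}: card=10000; try (C,hash)→3700, (B,merge)→4250, (C,merge)→4300, (B,hash)→4400, (B,nl)→50200, (C,nl)→50250; best=3700 via (C,hash)
  {BCE}: card=1000000; try (E,hash)→22700, (B,hash)→28200, (E,merge)→158700, (B,merge)→326450, (E,nl)→5003700, (B,nl)→5004200; best=22700 via (E,hash)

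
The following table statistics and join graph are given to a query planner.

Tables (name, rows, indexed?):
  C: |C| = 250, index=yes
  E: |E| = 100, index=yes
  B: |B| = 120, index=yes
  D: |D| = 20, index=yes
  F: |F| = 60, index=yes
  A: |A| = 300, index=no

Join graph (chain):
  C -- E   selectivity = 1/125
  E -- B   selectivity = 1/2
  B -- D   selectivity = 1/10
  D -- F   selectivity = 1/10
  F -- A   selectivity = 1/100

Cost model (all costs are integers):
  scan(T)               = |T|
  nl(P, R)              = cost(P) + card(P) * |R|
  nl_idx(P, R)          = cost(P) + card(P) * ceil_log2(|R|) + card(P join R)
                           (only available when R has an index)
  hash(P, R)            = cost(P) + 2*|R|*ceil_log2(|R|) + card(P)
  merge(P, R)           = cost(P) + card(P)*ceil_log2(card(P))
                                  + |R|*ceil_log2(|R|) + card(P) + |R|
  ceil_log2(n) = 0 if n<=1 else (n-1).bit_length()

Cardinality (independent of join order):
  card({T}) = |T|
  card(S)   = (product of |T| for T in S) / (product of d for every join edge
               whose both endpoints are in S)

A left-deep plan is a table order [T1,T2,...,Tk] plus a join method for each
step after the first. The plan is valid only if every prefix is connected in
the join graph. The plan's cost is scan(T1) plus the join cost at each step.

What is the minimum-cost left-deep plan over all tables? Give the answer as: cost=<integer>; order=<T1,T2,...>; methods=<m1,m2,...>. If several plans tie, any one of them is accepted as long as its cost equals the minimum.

cost=189300; order=E,C,B,D,F,A; methods=nl_idx,hash,hash,hash,hash

Selinger DP (subsets sized 1..n):
  {C}: scan cost=250, card=250
  {E}: scan cost=100, card=100
  {B}: scan cost=120, card=120
  {D}: scan cost=20, card=20
  {F}: scan cost=60, card=60
  {A}: scan cost=300, card=300
  {CE}: card=200; try (C,nl_idx)→1100, (E,hash)→1900, (E,nl_idx)→2200, (C,merge)→3150, (E,merge)→3300, (C,hash)→4200 …(+2); best=1100 via (C,nl_idx)
  {BE}: card=6000; try (E,hash)→1640, (B,merge)→1860, (E,merge)→1880, (B,hash)→1880, (B,nl_idx)→6800, (E,nl_idx)→6960 …(+2); best=1640 via (E,hash)
  {BD}: card=240; try (B,nl_idx)→400, (D,hash)→440, (D,nl_idx)→960, (B,merge)→1100, (D,merge)→1200, (B,hash)→1720 …(+2); best=400 via (B,nl_idx)
  {DF}: card=120; try (F,nl_idx)→260, (D,hash)→320, (D,nl_idx)→480, (F,merge)→560, (D,merge)→600, (F,hash)→760 …(+2); best=260 via (F,nl_idx)
  {AF}: card=180; try (F,hash)→1320, (F,nl_idx)→2280, (A,merge)→3480, (F,merge)→3720, (A,hash)→5520, (A,nl)→18060 …(+1); best=1320 via (F,hash)
  {BCE}: card=12000; try (B,hash)→2980, (B,merge)→3860, (C,hash)→11640, (B,nl_idx)→14500, (B,nl)→25100, (C,nl_idx)→61640 …(+2); best=2980 via (B,hash)
  {BDE}: card=12000; try (E,hash)→2040, (E,merge)→3360, (D,hash)→7840, (E,nl_idx)→14080, (E,nl)→24400, (D,nl_idx)→43640 …(+2); best=2040 via (E,hash)
  {BDF}: card=1440; try (F,hash)→1360, (B,hash)→2060, (B,merge)→2180, (B,nl_idx)→2540, (F,merge)→2980, (F,nl_idx)→3280 …(+2); best=1360 via (F,hash)
  {ADF}: card=360; try (D,hash)→1700, (D,nl_idx)→2580, (D,merge)→3060, (A,merge)→4220, (D,nl)→4920, (A,hash)→5780 …(+1); best=1700 via (D,hash)
  {BCDE}: card=24000; try (D,hash)→15180, (C,hash)→18040, (D,nl_idx)→86980, (C,nl_idx)→122040, (D,merge)→183100, (C,merge)→184290 …(+2); best=15180 via (D,hash)
  {BDEF}: card=72000; try (E,hash)→4200, (F,hash)→14760, (E,merge)→19440, (E,nl_idx)→83440, (E,nl)→145360, (F,nl_idx)→146040 …(+2); best=4200 via (E,hash)
  {ABDF}: card=4320; try (B,hash)→3740, (B,merge)→6260, (A,hash)→8200, (B,nl_idx)→8540, (A,merge)→21640, (B,nl)→44900 …(+1); best=3740 via (B,hash)
  {BCDEF}: card=144000; try (F,hash)→39900, (C,hash)→80200, (F,nl_idx)→303180, (F,merge)→399600, (C,nl_idx)→724200, (C,merge)→1302450 …(+2); best=39900 via (F,hash)
  {ABDEF}: card=216000; try (E,hash)→9460, (E,merge)→65020, (A,hash)→81600, (E,nl_idx)→249980, (E,nl)→435740, (A,merge)→1303200 …(+1); best=9460 via (E,hash)
  {ABCDEF}: card=432000; try (A,hash)→189300, (C,hash)→229460, (C,nl_idx)→2169460, (A,merge)→2778900, (C,merge)→4115710, (A,nl)→43239900 …(+1); best=189300 via (A,hash)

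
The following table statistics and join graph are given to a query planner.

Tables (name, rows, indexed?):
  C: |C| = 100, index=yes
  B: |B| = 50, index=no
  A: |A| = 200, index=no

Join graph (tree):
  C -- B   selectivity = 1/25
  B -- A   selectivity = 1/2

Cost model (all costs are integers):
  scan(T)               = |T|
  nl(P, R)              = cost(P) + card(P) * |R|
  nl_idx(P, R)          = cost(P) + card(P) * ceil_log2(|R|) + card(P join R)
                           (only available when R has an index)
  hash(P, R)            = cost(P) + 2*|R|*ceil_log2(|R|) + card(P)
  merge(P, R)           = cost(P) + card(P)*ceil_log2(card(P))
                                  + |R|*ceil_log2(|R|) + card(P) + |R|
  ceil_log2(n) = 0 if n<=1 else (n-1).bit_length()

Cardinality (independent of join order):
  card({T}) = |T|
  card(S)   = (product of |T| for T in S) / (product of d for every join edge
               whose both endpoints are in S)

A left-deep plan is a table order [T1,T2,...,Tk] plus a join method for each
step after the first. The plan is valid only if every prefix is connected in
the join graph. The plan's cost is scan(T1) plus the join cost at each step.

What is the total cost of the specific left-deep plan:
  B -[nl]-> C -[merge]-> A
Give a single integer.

step 1: scan B: cost=50, card=50
step 2: join C via nl
    card(P join C) = 50*100/(25) = 200
    cost = 50 + 50*100 = 5050
step 3: join A via merge
    card(P join A) = 200*200/(2) = 20000
    cost = 5050 + 200*8 + 200*8 + 200 + 200 = 8650

8650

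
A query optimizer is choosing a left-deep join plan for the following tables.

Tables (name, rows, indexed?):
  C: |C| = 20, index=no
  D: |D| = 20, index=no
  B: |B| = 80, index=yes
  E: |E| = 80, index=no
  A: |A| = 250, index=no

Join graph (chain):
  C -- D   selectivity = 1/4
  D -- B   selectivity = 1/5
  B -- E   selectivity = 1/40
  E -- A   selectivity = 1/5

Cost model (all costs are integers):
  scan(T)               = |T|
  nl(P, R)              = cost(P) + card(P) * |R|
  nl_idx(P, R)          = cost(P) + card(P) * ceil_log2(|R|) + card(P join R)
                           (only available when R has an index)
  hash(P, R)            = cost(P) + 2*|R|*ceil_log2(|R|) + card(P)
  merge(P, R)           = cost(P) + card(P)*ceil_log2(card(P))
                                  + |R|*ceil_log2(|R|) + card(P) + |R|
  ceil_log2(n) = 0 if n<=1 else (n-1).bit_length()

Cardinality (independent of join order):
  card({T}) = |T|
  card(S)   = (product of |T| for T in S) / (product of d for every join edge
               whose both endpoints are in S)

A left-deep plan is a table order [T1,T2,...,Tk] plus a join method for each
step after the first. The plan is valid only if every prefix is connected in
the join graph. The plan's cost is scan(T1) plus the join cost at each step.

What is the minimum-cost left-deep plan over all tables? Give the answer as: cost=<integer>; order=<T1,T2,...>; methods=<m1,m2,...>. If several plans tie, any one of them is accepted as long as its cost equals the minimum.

Selinger DP (subsets sized 1..n):
  {C}: scan cost=20, card=20
  {D}: scan cost=20, card=20
  {B}: scan cost=80, card=80
  {E}: scan cost=80, card=80
  {A}: scan cost=250, card=250
  {CD}: card=100; try (D,hash)→240, (C,hash)→240, (D,merge)→260, (C,merge)→260, (D,nl)→420, (C,nl)→420; best=240 via (D,hash)
  {BD}: card=320; try (D,hash)→360, (B,nl_idx)→480, (B,merge)→780, (D,merge)→840, (B,hash)→1160, (B,nl)→1620 …(+1); best=360 via (D,hash)
  {BE}: card=160; try (B,nl_idx)→800, (E,hash)→1280, (B,hash)→1280, (E,merge)→1360, (B,merge)→1360, (E,nl)→6480 …(+1); best=800 via (B,nl_idx)
  {AE}: card=4000; try (E,hash)→1620, (A,merge)→2970, (E,merge)→3140, (A,hash)→4160, (A,nl)→20080, (E,nl)→20250; best=1620 via (E,hash)
  {BCD}: card=1600; try (C,hash)→880, (B,hash)→1460, (B,merge)→1680, (B,nl_idx)→2540, (C,merge)→3680, (C,nl)→6760 …(+1); best=880 via (C,hash)
  {BDE}: card=640; try (D,hash)→1160, (E,hash)→1800, (D,merge)→2360, (D,nl)→4000, (E,merge)→4200, (E,nl)→25960; best=1160 via (D,hash)
  {ABE}: card=8000; try (A,merge)→4490, (A,hash)→4960, (B,hash)→6740, (B,nl_idx)→37620, (A,nl)→40800, (B,merge)→54260 …(+1); best=4490 via (A,merge)
  {BCDE}: card=3200; try (C,hash)→2000, (E,hash)→3600, (C,merge)→8320, (C,nl)→13960, (E,merge)→20720, (E,nl)→128880; best=2000 via (C,hash)
  {ABDE}: card=32000; try (A,hash)→5800, (A,merge)→10450, (D,hash)→12690, (D,merge)→116610, (A,nl)→161160, (D,nl)→164490; best=5800 via (A,hash)
  {ABCDE}: card=160000; try (A,hash)→9200, (C,hash)→38000, (A,merge)→45850, (C,merge)→517920, (C,nl)→645800, (A,nl)→802000; best=9200 via (A,hash)

cost=9200; order=E,B,D,C,A; methods=nl_idx,hash,hash,hash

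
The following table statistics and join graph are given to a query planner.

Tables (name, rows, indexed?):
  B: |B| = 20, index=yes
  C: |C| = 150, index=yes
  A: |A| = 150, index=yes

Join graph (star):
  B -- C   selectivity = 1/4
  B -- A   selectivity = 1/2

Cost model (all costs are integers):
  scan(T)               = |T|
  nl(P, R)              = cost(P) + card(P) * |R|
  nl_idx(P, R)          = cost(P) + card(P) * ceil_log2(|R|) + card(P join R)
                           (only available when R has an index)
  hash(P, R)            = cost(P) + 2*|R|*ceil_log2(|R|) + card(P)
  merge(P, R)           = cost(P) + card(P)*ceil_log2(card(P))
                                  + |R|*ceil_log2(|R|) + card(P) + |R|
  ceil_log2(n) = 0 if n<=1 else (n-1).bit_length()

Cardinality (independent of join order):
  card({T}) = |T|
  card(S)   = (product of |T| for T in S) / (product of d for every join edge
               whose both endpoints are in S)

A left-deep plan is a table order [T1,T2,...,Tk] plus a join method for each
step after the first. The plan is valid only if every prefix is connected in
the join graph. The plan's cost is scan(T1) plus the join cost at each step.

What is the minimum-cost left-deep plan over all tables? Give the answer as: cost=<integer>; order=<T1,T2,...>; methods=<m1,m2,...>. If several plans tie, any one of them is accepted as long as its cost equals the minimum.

Selinger DP (subsets sized 1..n):
  {B}: scan cost=20, card=20
  {C}: scan cost=150, card=150
  {A}: scan cost=150, card=150
  {BC}: card=750; try (B,hash)→500, (C,nl_idx)→930, (C,merge)→1490, (B,merge)→1620, (B,nl_idx)→1650, (C,hash)→2440 …(+2); best=500 via (B,hash)
  {AB}: card=1500; try (B,hash)→500, (A,merge)→1490, (B,merge)→1620, (A,nl_idx)→1680, (B,nl_idx)→2400, (A,hash)→2440 …(+2); best=500 via (B,hash)
  {ABC}: card=56250; try (A,hash)→3650, (C,hash)→4400, (A,merge)→10100, (C,merge)→19850, (A,nl_idx)→62750, (C,nl_idx)→68750 …(+2); best=3650 via (A,hash)

cost=3650; order=C,B,A; methods=hash,hash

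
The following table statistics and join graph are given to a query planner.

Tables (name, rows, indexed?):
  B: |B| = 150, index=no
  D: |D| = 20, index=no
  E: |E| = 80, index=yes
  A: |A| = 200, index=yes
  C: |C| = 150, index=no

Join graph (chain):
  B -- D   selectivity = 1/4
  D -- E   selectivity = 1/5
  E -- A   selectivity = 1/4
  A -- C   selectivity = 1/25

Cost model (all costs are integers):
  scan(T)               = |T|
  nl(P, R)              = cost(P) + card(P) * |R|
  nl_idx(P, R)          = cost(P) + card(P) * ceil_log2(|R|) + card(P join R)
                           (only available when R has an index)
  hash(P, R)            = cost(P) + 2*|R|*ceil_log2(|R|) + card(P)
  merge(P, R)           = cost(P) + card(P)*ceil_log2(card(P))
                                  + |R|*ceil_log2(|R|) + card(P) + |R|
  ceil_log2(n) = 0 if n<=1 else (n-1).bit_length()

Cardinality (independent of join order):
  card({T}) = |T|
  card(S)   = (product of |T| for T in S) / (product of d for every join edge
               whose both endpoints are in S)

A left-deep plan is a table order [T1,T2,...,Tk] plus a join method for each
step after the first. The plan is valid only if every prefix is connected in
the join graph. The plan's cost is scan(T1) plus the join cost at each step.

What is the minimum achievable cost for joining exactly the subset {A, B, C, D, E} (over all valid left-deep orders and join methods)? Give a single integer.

Selinger DP over subsets of {A,B,C,D,E}:
  {B}: scan cost=150, card=150
  {D}: scan cost=20, card=20
  {E}: scan cost=80, card=80
  {A}: scan cost=200, card=200
  {C}: scan cost=150, card=150
  {BD}: card=750; try (D,hash)→500, (B,merge)→1490, (D,merge)→1620, (B,hash)→2440, (B,nl)→3020, (D,nl)→3150; best=500 via (D,hash)
  {DE}: card=320; try (D,hash)→360, (E,nl_idx)→480, (E,merge)→780, (D,merge)→840, (E,hash)→1160, (E,nl)→1620 …(+1); best=360 via (D,hash)
  {AE}: card=4000; try (E,hash)→1520, (A,merge)→2520, (E,merge)→2640, (A,hash)→3360, (A,nl_idx)→4720, (E,nl_idx)→5600 …(+2); best=1520 via (E,hash)
  {AC}: card=1200; try (A,nl_idx)→2550, (C,hash)→2800, (A,merge)→3300, (C,merge)→3350, (A,hash)→3500, (A,nl)→30150 …(+1); best=2550 via (A,nl_idx)
  {BDE}: card=12000; try (E,hash)→2370, (B,hash)→3080, (B,merge)→4910, (E,merge)→9390, (E,nl_idx)→17750, (B,nl)→48360 …(+1); best=2370 via (E,hash)
  {ADE}: card=16000; try (A,hash)→3880, (A,merge)→5360, (D,hash)→5720, (A,nl_idx)→18920, (D,merge)→53640, (A,nl)→64360 …(+1); best=3880 via (A,hash)
  {ACE}: card=24000; try (E,hash)→4870, (C,hash)→7920, (E,merge)→17590, (E,nl_idx)→34950, (C,merge)→54870, (E,nl)→98550 …(+1); best=4870 via (E,hash)
  {ABDE}: card=600000; try (A,hash)→17570, (B,hash)→22280, (A,merge)→184170, (B,merge)→245230, (A,nl_idx)→698370, (A,nl)→2402370 …(+1); best=17570 via (A,hash)
  {ACDE}: card=96000; try (C,hash)→22280, (D,hash)→29070, (C,merge)→245230, (D,merge)→388990, (D,nl)→484870, (C,nl)→2403880; best=22280 via (C,hash)
  {ABCDE}: card=3600000; try (B,hash)→120680, (C,hash)→619970, (B,merge)→1751630, (C,merge)→12618920, (B,nl)→14422280, (C,nl)→90017570; best=120680 via (B,hash)

120680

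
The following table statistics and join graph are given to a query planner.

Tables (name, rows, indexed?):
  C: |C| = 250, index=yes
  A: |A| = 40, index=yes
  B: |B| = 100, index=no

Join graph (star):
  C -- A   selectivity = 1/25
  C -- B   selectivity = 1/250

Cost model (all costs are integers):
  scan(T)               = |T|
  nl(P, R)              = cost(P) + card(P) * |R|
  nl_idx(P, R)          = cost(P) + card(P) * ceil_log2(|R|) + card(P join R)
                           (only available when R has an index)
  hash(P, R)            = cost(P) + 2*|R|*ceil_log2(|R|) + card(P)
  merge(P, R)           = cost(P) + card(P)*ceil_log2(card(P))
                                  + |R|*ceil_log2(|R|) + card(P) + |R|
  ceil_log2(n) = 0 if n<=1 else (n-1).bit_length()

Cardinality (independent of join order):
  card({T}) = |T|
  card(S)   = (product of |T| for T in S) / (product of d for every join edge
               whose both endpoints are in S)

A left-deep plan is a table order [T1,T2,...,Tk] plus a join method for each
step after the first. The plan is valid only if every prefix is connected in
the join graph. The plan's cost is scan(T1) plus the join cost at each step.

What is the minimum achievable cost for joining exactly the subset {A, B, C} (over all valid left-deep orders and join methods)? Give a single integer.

1580

Selinger DP over subsets of {A,B,C}:
  {C}: scan cost=250, card=250
  {A}: scan cost=40, card=40
  {B}: scan cost=100, card=100
  {AC}: card=400; try (C,nl_idx)→760, (A,hash)→980, (A,nl_idx)→2150, (C,merge)→2570, (A,merge)→2780, (C,hash)→4080 …(+2); best=760 via (C,nl_idx)
  {BC}: card=100; try (C,nl_idx)→1000, (B,hash)→1900, (C,merge)→3150, (B,merge)→3300, (C,hash)→4200, (C,nl)→25100 …(+1); best=1000 via (C,nl_idx)
  {ABC}: card=160; try (A,hash)→1580, (A,nl_idx)→1760, (A,merge)→2080, (B,hash)→2560, (A,nl)→5000, (B,merge)→5560 …(+1); best=1580 via (A,hash)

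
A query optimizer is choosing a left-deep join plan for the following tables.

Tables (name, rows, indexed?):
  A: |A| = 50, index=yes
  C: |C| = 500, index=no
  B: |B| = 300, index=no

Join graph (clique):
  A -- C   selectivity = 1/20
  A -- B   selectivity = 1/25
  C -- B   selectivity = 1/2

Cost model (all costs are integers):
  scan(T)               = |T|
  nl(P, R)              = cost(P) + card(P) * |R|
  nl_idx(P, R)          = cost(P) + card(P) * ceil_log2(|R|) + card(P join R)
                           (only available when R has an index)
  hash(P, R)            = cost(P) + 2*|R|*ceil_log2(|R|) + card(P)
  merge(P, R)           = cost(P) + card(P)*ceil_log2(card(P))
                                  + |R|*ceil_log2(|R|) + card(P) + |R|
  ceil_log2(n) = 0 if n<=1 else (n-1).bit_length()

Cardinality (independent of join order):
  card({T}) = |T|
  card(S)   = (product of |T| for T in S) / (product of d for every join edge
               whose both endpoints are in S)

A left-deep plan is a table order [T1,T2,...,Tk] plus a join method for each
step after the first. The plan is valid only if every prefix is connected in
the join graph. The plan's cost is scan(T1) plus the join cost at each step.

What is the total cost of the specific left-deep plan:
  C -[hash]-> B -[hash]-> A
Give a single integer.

82000

step 1: scan C: cost=500, card=500
step 2: join B via hash
    card(P join B) = 500*300/(2) = 75000
    cost = 500 + 2*300*9 + 500 = 6400
step 3: join A via hash
    card(P join A) = 75000*50/(20*25) = 7500
    cost = 6400 + 2*50*6 + 75000 = 82000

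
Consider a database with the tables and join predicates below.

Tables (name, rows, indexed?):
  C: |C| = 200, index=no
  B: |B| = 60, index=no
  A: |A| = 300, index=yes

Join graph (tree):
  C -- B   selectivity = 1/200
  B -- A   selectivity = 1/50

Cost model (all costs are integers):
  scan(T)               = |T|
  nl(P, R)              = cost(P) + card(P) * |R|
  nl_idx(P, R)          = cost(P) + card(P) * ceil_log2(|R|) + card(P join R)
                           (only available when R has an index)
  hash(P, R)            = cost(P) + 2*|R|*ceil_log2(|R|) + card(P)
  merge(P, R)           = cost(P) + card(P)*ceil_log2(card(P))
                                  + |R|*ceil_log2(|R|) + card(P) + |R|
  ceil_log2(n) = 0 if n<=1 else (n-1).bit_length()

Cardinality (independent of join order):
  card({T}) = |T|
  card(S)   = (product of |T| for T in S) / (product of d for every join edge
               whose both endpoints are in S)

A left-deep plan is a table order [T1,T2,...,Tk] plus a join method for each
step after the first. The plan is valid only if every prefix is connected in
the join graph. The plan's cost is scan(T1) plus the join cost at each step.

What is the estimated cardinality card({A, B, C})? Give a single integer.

Tables in S: A(300), B(60), C(200)
Edges inside S: C-B(d=200), B-A(d=50)
numerator = 300 * 60 * 200 = 3600000
denominator = 200 * 50 = 10000
card(S) = 3600000 / 10000 = 360

360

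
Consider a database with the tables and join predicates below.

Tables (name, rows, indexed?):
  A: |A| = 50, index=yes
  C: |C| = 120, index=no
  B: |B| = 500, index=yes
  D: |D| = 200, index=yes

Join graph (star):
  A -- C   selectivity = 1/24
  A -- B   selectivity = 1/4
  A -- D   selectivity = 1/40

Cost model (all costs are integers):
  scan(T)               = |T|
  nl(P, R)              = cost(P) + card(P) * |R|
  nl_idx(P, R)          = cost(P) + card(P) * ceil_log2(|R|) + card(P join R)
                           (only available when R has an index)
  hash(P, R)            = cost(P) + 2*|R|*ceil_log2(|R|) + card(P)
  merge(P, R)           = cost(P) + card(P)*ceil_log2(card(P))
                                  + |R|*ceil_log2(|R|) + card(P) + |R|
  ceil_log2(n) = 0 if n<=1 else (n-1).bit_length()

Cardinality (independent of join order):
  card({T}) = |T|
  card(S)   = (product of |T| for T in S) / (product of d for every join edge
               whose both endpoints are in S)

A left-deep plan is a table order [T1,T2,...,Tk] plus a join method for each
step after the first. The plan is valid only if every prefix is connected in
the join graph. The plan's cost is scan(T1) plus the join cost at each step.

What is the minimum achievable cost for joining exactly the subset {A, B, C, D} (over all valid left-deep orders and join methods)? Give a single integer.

12880

Selinger DP over subsets of {A,B,C,D}:
  {A}: scan cost=50, card=50
  {C}: scan cost=120, card=120
  {B}: scan cost=500, card=500
  {D}: scan cost=200, card=200
  {AC}: card=250; try (A,hash)→840, (A,nl_idx)→1090, (C,merge)→1360, (A,merge)→1430, (C,hash)→1780, (C,nl)→6050 …(+1); best=840 via (A,hash)
  {AB}: card=6250; try (A,hash)→1600, (B,merge)→5400, (A,merge)→5850, (B,nl_idx)→6750, (B,hash)→9100, (A,nl_idx)→9750 …(+2); best=1600 via (A,hash)
  {AD}: card=250; try (D,nl_idx)→700, (A,hash)→1000, (A,nl_idx)→1650, (D,merge)→2200, (A,merge)→2350, (D,hash)→3300 …(+2); best=700 via (D,nl_idx)
  {ABC}: card=31250; try (B,merge)→8090, (C,hash)→9530, (B,hash)→10090, (B,nl_idx)→34340, (C,merge)→90060, (B,nl)→125840 …(+1); best=8090 via (B,merge)
  {ACD}: card=1250; try (C,hash)→2630, (C,merge)→3910, (D,nl_idx)→4090, (D,hash)→4290, (D,merge)→4890, (C,nl)→30700 …(+1); best=2630 via (C,hash)
  {ABD}: card=31250; try (B,merge)→7950, (B,hash)→9950, (D,hash)→11050, (B,nl_idx)→34200, (D,nl_idx)→82850, (D,merge)→90900 …(+2); best=7950 via (B,merge)
  {ABCD}: card=156250; try (B,hash)→12880, (B,merge)→22630, (C,hash)→40880, (D,hash)→42540, (B,nl_idx)→170130, (D,nl_idx)→414340 …(+5); best=12880 via (B,hash)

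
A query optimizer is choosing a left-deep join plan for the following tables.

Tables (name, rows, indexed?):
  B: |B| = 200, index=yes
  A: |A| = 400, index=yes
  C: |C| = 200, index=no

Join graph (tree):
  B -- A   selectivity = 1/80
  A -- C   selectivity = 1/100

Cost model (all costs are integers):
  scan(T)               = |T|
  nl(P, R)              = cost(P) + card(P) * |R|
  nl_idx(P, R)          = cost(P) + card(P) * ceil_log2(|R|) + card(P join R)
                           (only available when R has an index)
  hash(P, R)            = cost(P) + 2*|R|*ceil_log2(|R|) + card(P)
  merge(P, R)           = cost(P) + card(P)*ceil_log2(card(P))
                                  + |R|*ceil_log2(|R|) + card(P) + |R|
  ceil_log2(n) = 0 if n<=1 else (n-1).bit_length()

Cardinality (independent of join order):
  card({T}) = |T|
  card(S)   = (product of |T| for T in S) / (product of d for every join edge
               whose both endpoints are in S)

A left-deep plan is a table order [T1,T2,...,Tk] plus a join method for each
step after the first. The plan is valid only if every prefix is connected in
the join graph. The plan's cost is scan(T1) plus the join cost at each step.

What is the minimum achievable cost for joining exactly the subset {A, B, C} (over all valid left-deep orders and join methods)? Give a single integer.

Selinger DP over subsets of {A,B,C}:
  {B}: scan cost=200, card=200
  {A}: scan cost=400, card=400
  {C}: scan cost=200, card=200
  {AB}: card=1000; try (A,nl_idx)→3000, (B,hash)→4000, (B,nl_idx)→4600, (A,merge)→6000, (B,merge)→6200, (A,hash)→7600 …(+2); best=3000 via (A,nl_idx)
  {AC}: card=800; try (A,nl_idx)→2800, (C,hash)→4000, (A,merge)→6000, (C,merge)→6200, (A,hash)→7600, (A,nl)→80200 …(+1); best=2800 via (A,nl_idx)
  {ABC}: card=2000; try (B,hash)→6800, (C,hash)→7200, (B,nl_idx)→11200, (B,merge)→13400, (C,merge)→15800, (B,nl)→162800 …(+1); best=6800 via (B,hash)

6800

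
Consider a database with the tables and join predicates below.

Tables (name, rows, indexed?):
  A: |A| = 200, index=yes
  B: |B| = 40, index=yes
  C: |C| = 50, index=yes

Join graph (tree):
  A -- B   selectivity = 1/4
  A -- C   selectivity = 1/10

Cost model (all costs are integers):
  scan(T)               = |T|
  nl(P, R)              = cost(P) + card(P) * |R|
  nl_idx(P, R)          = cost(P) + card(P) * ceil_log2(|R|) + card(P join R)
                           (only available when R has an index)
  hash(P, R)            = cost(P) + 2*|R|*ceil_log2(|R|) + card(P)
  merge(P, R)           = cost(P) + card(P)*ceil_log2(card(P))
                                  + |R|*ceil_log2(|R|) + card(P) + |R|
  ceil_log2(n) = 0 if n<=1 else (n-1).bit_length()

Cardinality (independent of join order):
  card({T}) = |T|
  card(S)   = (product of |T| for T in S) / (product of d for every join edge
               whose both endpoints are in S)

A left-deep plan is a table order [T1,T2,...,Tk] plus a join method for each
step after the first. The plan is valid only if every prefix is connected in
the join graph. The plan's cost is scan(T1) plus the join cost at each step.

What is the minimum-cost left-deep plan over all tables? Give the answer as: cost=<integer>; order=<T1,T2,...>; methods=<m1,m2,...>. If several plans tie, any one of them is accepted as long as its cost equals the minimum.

Selinger DP (subsets sized 1..n):
  {A}: scan cost=200, card=200
  {B}: scan cost=40, card=40
  {C}: scan cost=50, card=50
  {AB}: card=2000; try (B,hash)→880, (A,merge)→2120, (B,merge)→2280, (A,nl_idx)→2360, (A,hash)→3280, (B,nl_idx)→3400 …(+2); best=880 via (B,hash)
  {AC}: card=1000; try (C,hash)→1000, (A,nl_idx)→1450, (A,merge)→2200, (C,merge)→2350, (C,nl_idx)→2400, (A,hash)→3300 …(+2); best=1000 via (C,hash)
  {ABC}: card=10000; try (B,hash)→2480, (C,hash)→3480, (B,merge)→12280, (B,nl_idx)→17000, (C,nl_idx)→22880, (C,merge)→25230 …(+2); best=2480 via (B,hash)

cost=2480; order=A,C,B; methods=hash,hash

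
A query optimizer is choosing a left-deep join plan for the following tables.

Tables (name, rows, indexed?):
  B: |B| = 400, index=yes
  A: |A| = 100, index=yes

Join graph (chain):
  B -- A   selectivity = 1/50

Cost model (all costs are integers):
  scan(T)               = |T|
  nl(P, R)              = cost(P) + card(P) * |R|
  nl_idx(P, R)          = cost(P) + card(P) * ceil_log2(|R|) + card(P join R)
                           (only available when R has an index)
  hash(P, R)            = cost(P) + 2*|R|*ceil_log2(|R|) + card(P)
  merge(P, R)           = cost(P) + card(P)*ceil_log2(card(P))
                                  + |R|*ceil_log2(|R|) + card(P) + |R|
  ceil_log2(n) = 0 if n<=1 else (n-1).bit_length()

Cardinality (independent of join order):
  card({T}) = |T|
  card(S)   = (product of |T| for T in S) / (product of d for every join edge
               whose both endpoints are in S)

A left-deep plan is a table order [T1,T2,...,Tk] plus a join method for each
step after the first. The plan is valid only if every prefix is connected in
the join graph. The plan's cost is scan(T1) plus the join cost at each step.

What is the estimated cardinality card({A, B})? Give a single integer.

Tables in S: A(100), B(400)
Edges inside S: B-A(d=50)
numerator = 100 * 400 = 40000
denominator = 50 = 50
card(S) = 40000 / 50 = 800

800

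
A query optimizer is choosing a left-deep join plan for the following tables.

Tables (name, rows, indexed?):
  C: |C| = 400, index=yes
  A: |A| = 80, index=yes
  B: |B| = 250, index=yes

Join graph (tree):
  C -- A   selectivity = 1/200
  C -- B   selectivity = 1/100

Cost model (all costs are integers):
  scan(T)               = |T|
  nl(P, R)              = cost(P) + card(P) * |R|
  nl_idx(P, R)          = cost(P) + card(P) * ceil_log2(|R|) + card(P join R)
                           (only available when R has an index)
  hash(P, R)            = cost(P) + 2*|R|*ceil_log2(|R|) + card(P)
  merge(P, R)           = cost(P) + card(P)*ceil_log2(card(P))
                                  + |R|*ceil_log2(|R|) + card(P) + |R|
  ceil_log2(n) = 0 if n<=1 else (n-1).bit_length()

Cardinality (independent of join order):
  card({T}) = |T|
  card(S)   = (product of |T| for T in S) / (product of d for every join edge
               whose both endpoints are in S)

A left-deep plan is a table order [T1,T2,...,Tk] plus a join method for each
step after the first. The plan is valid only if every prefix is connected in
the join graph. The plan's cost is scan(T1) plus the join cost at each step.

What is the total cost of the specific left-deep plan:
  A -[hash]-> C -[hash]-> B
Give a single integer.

11520

step 1: scan A: cost=80, card=80
step 2: join C via hash
    card(P join C) = 80*400/(200) = 160
    cost = 80 + 2*400*9 + 80 = 7360
step 3: join B via hash
    card(P join B) = 160*250/(100) = 400
    cost = 7360 + 2*250*8 + 160 = 11520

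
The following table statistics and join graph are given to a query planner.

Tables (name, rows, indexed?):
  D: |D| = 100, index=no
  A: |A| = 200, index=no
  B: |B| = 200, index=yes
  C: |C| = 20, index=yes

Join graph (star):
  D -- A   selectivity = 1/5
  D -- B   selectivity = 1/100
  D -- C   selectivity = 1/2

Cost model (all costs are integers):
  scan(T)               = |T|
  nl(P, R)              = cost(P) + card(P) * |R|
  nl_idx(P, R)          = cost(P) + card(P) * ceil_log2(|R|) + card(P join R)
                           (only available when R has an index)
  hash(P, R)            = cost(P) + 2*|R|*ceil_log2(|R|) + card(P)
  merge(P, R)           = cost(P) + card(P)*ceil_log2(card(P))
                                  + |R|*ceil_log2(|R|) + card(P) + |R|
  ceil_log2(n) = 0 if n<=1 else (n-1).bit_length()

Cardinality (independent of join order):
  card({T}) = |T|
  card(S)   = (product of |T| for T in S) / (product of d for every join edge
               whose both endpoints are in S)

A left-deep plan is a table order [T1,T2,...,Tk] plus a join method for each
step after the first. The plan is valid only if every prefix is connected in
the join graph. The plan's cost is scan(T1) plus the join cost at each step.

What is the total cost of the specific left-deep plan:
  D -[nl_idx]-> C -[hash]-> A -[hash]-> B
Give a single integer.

step 1: scan D: cost=100, card=100
step 2: join C via nl_idx
    card(P join C) = 100*20/(2) = 1000
    cost = 100 + 100*5 + 1000 = 1600
step 3: join A via hash
    card(P join A) = 1000*200/(5) = 40000
    cost = 1600 + 2*200*8 + 1000 = 5800
step 4: join B via hash
    card(P join B) = 40000*200/(100) = 80000
    cost = 5800 + 2*200*8 + 40000 = 49000

49000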